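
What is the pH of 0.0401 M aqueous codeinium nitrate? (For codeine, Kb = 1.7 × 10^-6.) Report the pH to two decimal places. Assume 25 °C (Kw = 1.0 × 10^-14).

pH = 4.81

C18H22NO3+ is the conjugate acid of the weak base C18H21NO3.
Ka = Kw/Kb = 1.0×10^-14 / 1.7 × 10^-6 = 5.88 × 10^-9
Ka = x²/(0.0401 − x) = 5.88 × 10^-9
Assume x ≪ 0.0401: x ≈ √(5.88 × 10^-9 × 0.0401) = 1.54 × 10^-5 M
pH = −log[H+] = −log(1.54 × 10^-5) = 4.81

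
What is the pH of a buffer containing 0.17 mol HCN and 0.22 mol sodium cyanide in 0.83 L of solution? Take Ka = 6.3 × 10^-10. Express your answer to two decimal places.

pH = 9.31

pKa = −log(6.3 × 10^-10) = 9.201
pH = pKa + log([A⁻]/[HA]) = 9.201 + log(0.22/0.17)
pH = 9.201 + (+0.112) = 9.31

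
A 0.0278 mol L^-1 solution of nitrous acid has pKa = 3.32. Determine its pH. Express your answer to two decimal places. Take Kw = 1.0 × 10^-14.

pH = 2.47

HNO2 ⇌ NO2- + H+
Ka = 10^(−3.32) = 4.79 × 10^-4
Ka = [H+]²/(0.0278 − [H+]) = 4.79 × 10^-4
The 5% rule fails; solving [H+]² + Ka·[H+] − Ka·C₀ = 0 exactly:
[H+] = [−0.000479 + √(0.000479² + 5.33e-05)]/2 = 3.42 × 10^-3 M
pH = −log[H+] = −log(3.42 × 10^-3) = 2.47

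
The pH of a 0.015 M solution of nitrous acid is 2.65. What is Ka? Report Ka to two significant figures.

[H+] = 10^(-2.65) = 2.24 × 10^-3 M
At equilibrium [HA] = 0.015 − 2.24 × 10^-3 = 1.28 × 10^-2 M
Ka = [H+][A-]/[HA] = (2.24 × 10^-3)² / 1.28 × 10^-2 = 3.9 × 10^-4

Ka = 3.9 × 10^-4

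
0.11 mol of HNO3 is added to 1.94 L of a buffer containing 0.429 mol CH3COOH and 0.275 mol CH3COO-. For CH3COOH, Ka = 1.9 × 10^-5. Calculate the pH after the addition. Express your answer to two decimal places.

After neutralization: n(CH3COOH) = 0.539 mol, n(CH3COO-) = 0.165 mol.
pKa = −log(1.9 × 10^-5) = 4.721
pH = pKa + log([A⁻]/[HA]) = 4.721 + log(0.165/0.539) = 4.721 -0.514

pH = 4.21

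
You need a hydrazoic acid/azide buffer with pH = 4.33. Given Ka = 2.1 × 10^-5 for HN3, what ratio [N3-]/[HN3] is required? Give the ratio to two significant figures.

ratio = 0.45

pKa = -log(2.1 × 10^-5) = 4.678
pH = pKa + log(r) ⇒ log(r) = 4.33 − 4.678 = -0.348
r = [N3-]/[HN3] = 10^(-0.348) = 0.449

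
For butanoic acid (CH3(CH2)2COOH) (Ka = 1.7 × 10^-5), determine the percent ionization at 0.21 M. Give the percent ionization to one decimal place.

0.9%

CH3(CH2)2COOH ⇌ CH3(CH2)2COO- + H+; let x = [H+] at equilibrium.
x ≈ √(Ka·C₀) = √(1.7 × 10^-5 × 0.21) = 1.89 × 10^-3 M
% ionization = x/C₀ × 100% = 1.89 × 10^-3/0.21 × 100% = 0.9%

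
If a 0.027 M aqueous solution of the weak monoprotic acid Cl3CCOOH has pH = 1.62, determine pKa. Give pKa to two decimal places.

pKa = 0.72

[H+] = 10^(-1.62) = 2.40 × 10^-2 M
At equilibrium [HA] = 0.027 − 2.40 × 10^-2 = 3.00 × 10^-3 M
Ka = [H+][A-]/[HA] = (2.40 × 10^-2)² / 3.00 × 10^-3 = 1.92 × 10^-1
pKa = -log(1.92 × 10^-1) = 0.72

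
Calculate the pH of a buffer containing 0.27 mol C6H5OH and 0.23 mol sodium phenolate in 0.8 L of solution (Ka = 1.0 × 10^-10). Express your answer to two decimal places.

pKa = −log(1.0 × 10^-10) = 10.000
Henderson–Hasselbalch: pH = pKa + log([C6H5O-]/[C6H5OH]) = 10.000 + log(0.23/0.27)
pH = 10.000 + (-0.070) = 9.93

pH = 9.93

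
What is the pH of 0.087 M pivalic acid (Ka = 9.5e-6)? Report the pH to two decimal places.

pH = 3.04

(CH3)3CCOOH ⇌ (CH3)3CCOO- + H+
From the ICE table, Ka = [H+]²/(0.087 − [H+]) = 9.5 × 10^-6.
Assume [H+] ≪ 0.087: [H+] ≈ √(9.5 × 10^-6 × 0.087) = 9.09 × 10^-4 M
Check: 1% ionized — well under 5%, approximation valid.
pH = −log(9.09 × 10^-4) = 3.04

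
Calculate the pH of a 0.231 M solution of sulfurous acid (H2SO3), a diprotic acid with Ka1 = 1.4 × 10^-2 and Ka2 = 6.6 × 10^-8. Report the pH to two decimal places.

pH = 1.30

Ka1 ≫ Ka2, so treat the first dissociation as the only significant source of H+.
Ka1 = x²/(0.231 − x) = 1.4 × 10^-2
Solving the quadratic: x = (−Ka1 + √(Ka1² + 4·Ka1·C₀))/2 = 5.03 × 10^-2 M
pH = −log(5.03 × 10^-2) = 1.30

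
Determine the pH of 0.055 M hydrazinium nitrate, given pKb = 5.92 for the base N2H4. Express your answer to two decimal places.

N2H5+ is the conjugate acid of the weak base N2H4.
Kb = 10^(−5.92) = 1.20 × 10^-6
Ka = Kw/Kb = 1.0×10^-14 / 1.20 × 10^-6 = 8.33 × 10^-9
Ka = x²/(0.055 − x) = 8.33 × 10^-9
Since Ka ≪ C₀, x ≈ √(Ka·C₀) = 2.14 × 10^-5 M.
(x/C₀ = 0.039% < 5%, so the approximation holds.)
pH = −log(2.14 × 10^-5) = 4.67

pH = 4.67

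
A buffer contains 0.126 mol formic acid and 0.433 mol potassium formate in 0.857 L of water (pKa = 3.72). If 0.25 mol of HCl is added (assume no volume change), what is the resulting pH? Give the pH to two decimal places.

pH = 3.41

After neutralization: n(HCOOH) = 0.376 mol, n(HCOO-) = 0.183 mol.
pH = pKa + log([A⁻]/[HA]) = 3.72 + log(0.183/0.376) = 3.72 -0.313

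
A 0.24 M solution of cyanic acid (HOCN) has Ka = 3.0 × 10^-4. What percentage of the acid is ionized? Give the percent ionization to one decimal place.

HOCN ⇌ OCN- + H+; let x = [H+] at equilibrium.
x ≈ √(Ka·C₀) = √(3.0 × 10^-4 × 0.24) = 8.49 × 10^-3 M
Fraction ionized = 8.49 × 10^-3 / 0.24 = 0.0354 → 3.5%

3.5%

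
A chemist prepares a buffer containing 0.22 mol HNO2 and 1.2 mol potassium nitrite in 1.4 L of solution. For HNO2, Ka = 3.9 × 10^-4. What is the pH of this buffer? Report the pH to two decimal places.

pH = 4.15

pKa = −log(3.9 × 10^-4) = 3.409
pH = pKa + log([A⁻]/[HA]) = 3.409 + log(1.2/0.22)
pH = 3.409 + (+0.737) = 4.15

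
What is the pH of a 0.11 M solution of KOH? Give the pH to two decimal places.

KOH is a strong base; [OH-] = 0.11 M.
pOH = -log(0.11) = 0.96
pH = 14.00 - 0.96 = 13.04

pH = 13.04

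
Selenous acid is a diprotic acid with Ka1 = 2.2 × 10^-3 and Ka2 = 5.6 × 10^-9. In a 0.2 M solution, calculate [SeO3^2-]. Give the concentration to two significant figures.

5.6 × 10^-9 M

First ionization gives [H+] ≈ [HSeO3-] = 1.99 × 10^-2 M.
Second step: Ka2 = [H+][SeO3^2-]/[HSeO3-] ≈ [SeO3^2-] (since [H+] ≈ [HSeO3-]).
So [SeO3^2-] ≈ Ka2.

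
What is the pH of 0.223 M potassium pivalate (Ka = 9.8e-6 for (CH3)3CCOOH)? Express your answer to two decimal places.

(CH3)3CCOO- is the conjugate base of the weak acid (CH3)3CCOOH.
Kb = Kw/Ka = 1.0×10^-14 / 9.8 × 10^-6 = 1.02 × 10^-9
Kb = x²/(0.223 − x) = 1.02 × 10^-9
Neglecting x in the denominator: x = √(1.02 × 10^-9 × 0.223) = 1.51 × 10^-5 M
(x/C₀ = 0.0068% < 5%, so the approximation holds.)
pOH = 4.82, so pH = 14.00 − pOH = 9.18

pH = 9.18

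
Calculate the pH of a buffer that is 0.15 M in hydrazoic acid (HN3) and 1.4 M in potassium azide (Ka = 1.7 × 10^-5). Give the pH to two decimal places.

pH = 5.74

pKa = −log(1.7 × 10^-5) = 4.770
Using pH = pKa + log([base]/[acid]) with [base]/[acid] = 1.4/0.15:
pH = 4.770 + (+0.970) = 5.74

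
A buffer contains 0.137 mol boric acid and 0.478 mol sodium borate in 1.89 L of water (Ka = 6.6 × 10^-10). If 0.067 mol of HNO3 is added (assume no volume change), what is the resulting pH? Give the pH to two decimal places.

pH = 9.48

After neutralization: n(B(OH)3) = 0.204 mol, n(B(OH)4-) = 0.411 mol.
pKa = −log(6.6 × 10^-10) = 9.180
Henderson–Hasselbalch with mole ratio 0.411/0.204: pH = 9.180 + (+0.304)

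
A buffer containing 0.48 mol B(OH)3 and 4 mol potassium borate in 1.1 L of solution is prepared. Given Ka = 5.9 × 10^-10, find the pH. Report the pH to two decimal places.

pKa = −log(5.9 × 10^-10) = 9.229
pH = pKa + log([A⁻]/[HA]) = 9.229 + log(4/0.48)
pH = 9.229 + (+0.921) = 10.15

pH = 10.15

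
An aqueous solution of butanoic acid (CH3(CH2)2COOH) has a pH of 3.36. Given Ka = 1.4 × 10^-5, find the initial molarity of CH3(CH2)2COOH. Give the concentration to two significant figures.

C₀ = 1.4 × 10^-2 M

[H+] = 10^(-3.36) = 4.37 × 10^-4 M = x
Ka = x²/(C₀ − x) ⇒ C₀ = x + x²/Ka
C₀ = 4.37 × 10^-4 + (4.37 × 10^-4)²/(1.4 × 10^-5) = 1.41 × 10^-2 M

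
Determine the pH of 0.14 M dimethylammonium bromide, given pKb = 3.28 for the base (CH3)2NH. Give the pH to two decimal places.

(CH3)2NH2+ is the conjugate acid of the weak base (CH3)2NH.
Kb = 10^(−3.28) = 5.25 × 10^-4
Ka = Kw/Kb = 1.0×10^-14 / 5.25 × 10^-4 = 1.90 × 10^-11
Ka = [H+]²/(0.14 − [H+]) = 1.90 × 10^-11
Assume [H+] ≪ 0.14: [H+] ≈ √(1.90 × 10^-11 × 0.14) = 1.63 × 10^-6 M
([H+]/C₀ = 0.0012% < 5%, so the approximation holds.)
pH = −log(1.63 × 10^-6) = 5.79

pH = 5.79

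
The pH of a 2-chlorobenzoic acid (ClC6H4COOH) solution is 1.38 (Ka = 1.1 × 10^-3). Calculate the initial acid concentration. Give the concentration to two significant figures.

[H+] = 10^(-1.38) = 4.17 × 10^-2 M = x
Ka = x²/(C₀ − x) ⇒ C₀ = x + x²/Ka
C₀ = 4.17 × 10^-2 + (4.17 × 10^-2)²/(1.1 × 10^-3) = 1.62 M

C₀ = 1.6 M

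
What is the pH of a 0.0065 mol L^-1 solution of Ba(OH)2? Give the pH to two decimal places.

Ba(OH)2 is a strong base (each formula unit releases 2 OH-); [OH-] = 0.013 M.
pOH = -log(0.013) = 1.89
pH = 14.00 - 1.89 = 12.11

pH = 12.11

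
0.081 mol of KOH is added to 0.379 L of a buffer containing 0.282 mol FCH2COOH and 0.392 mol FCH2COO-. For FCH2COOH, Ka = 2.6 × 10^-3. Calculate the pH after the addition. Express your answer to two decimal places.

pH = 2.96

After neutralization: n(FCH2COOH) = 0.201 mol, n(FCH2COO-) = 0.473 mol.
pKa = −log(2.6 × 10^-3) = 2.585
Henderson–Hasselbalch with mole ratio 0.473/0.201: pH = 2.585 + (+0.372)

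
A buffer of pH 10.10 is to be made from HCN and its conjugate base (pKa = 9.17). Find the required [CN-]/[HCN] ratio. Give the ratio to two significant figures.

pH = pKa + log(r) ⇒ log(r) = 10.10 − 9.17 = +0.93
r = [CN-]/[HCN] = 10^(+0.93) = 8.51

ratio = 8.5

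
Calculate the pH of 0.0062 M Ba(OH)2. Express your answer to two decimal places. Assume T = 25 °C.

Ba(OH)2 is a strong base (each formula unit releases 2 OH-); [OH-] = 0.0124 M.
pOH = -log(0.0124) = 1.91
pH = 14.00 - 1.91 = 12.09

pH = 12.09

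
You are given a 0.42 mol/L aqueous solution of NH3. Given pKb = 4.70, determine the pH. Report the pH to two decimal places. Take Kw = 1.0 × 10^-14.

NH3 + H2O ⇌ NH4+ + OH-
Kb = 10^(−4.70) = 2.00 × 10^-5
Kb = [OH-]²/(0.42 − [OH-]) = 2.00 × 10^-5
Neglecting [OH-] in the denominator: [OH-] = √(2.00 × 10^-5 × 0.42) = 2.90 × 10^-3 M
pOH = −log(2.90 × 10^-3) = 2.54; pH = 14.00 − 2.54 = 11.46

pH = 11.46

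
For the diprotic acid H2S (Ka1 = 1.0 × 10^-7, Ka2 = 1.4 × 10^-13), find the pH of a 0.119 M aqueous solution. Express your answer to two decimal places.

Since Ka1 ≫ Ka2, the first ionization dominates [H+].
Ka1 = x²/(0.119 − x) = 1.0 × 10^-7
x ≈ √(1.0 × 10^-7 × 0.119) = 1.09 × 10^-4 M
pH = −log(1.09 × 10^-4) = 3.96

pH = 3.96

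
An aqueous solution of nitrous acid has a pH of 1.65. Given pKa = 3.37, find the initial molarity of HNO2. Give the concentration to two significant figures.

[H+] = 10^(-1.65) = 2.24 × 10^-2 M = x
Ka = 10^(−3.37) = 4.27 × 10^-4
Ka = x²/(C₀ − x) ⇒ C₀ = x + x²/Ka
C₀ = 2.24 × 10^-2 + (2.24 × 10^-2)²/(4.27 × 10^-4) = 1.20 M

C₀ = 1.2 M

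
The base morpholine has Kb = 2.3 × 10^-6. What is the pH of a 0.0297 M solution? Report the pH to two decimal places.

pH = 10.42

C4H8ONH + H2O ⇌ C4H8ONH2+ + OH-
From the ICE table, Kb = x²/(0.0297 − x) = 2.3 × 10^-6.
Assume x ≪ 0.0297: x ≈ √(2.3 × 10^-6 × 0.0297) = 2.61 × 10^-4 M
(x/C₀ = 0.88% < 5%, so the approximation holds.)
pOH = 3.58, so pH = 14.00 − pOH = 10.42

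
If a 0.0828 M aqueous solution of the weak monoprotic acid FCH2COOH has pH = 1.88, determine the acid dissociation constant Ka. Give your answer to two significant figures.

[H+] = 10^(-1.88) = 1.32 × 10^-2 M
At equilibrium [HA] = 0.0828 − 1.32 × 10^-2 = 6.96 × 10^-2 M
Ka = [H+][A-]/[HA] = (1.32 × 10^-2)² / 6.96 × 10^-2 = 2.5 × 10^-3

Ka = 2.5 × 10^-3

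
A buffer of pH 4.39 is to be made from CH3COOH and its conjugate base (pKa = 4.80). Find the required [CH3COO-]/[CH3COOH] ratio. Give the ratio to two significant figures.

ratio = 0.39

pH = pKa + log(r) ⇒ log(r) = 4.39 − 4.80 = -0.41
r = [CH3COO-]/[CH3COOH] = 10^(-0.41) = 0.389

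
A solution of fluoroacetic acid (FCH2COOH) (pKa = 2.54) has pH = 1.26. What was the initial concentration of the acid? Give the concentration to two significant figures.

[H+] = 10^(-1.26) = 5.50 × 10^-2 M = x
Ka = 10^(−2.54) = 2.88 × 10^-3
Ka = x²/(C₀ − x) ⇒ C₀ = x + x²/Ka
C₀ = 5.50 × 10^-2 + (5.50 × 10^-2)²/(2.88 × 10^-3) = 1.11 M

C₀ = 1.1 M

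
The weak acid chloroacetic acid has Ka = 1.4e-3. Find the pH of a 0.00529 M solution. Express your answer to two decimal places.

ClCH2COOH ⇌ ClCH2COO- + H+
Ka = [H+]²/(0.00529 − [H+]) = 1.4 × 10^-3
Here C₀/Ka ≈ 3.78, so the small-[H+] approximation fails. Use the quadratic:
[H+] = [−0.0014 + √(0.0014² + 2.96e-05)]/2 = 2.11 × 10^-3 M
pH = −log[H+] = −log(2.11 × 10^-3) = 2.68

pH = 2.68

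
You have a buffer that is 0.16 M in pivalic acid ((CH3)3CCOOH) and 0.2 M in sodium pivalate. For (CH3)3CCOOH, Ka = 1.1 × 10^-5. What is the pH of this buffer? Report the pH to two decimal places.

pKa = −log(1.1 × 10^-5) = 4.959
Henderson–Hasselbalch: pH = pKa + log([(CH3)3CCOO-]/[(CH3)3CCOOH]) = 4.959 + log(0.2/0.16)
pH = 4.959 + (+0.097) = 5.06

pH = 5.06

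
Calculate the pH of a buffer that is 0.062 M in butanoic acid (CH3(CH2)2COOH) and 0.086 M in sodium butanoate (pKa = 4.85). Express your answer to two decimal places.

pH = 4.99

Using pH = pKa + log([base]/[acid]) with [base]/[acid] = 0.086/0.062:
pH = 4.85 + (+0.142) = 4.99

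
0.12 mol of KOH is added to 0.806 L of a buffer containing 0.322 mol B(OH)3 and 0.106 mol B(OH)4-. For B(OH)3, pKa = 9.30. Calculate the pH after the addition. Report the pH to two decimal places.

OH- converts B(OH)3 to B(OH)4-: B(OH)3 → 0.202 mol, B(OH)4- → 0.226 mol.
Henderson–Hasselbalch with mole ratio 0.226/0.202: pH = 9.30 + (+0.049)

pH = 9.35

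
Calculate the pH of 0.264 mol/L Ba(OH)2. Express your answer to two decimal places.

pH = 13.72

Ba(OH)2 is a strong base (each formula unit releases 2 OH-); [OH-] = 0.528 M.
pOH = -log(0.528) = 0.28
pH = 14.00 - 0.28 = 13.72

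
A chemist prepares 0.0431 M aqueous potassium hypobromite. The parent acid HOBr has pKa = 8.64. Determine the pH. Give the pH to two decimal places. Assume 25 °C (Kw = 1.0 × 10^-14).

OBr- is the conjugate base of the weak acid HOBr.
Ka = 10^(−8.64) = 2.29 × 10^-9
Kb = Kw/Ka = 1.0×10^-14 / 2.29 × 10^-9 = 4.37 × 10^-6
Kb = x²/(0.0431 − x) = 4.37 × 10^-6
Assume x ≪ 0.0431: x ≈ √(4.37 × 10^-6 × 0.0431) = 4.34 × 10^-4 M
pOH = −log(4.34 × 10^-4) = 3.36; pH = 14.00 − 3.36 = 10.64

pH = 10.64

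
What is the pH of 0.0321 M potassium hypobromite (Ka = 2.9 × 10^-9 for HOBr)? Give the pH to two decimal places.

OBr- is the conjugate base of the weak acid HOBr.
Kb = Kw/Ka = 1.0×10^-14 / 2.9 × 10^-9 = 3.45 × 10^-6
From the ICE table, Kb = [OH-]²/(0.0321 − [OH-]) = 3.45 × 10^-6.
Neglecting [OH-] in the denominator: [OH-] = √(3.45 × 10^-6 × 0.0321) = 3.33 × 10^-4 M
pOH = −log(3.33 × 10^-4) = 3.48; pH = 14.00 − 3.48 = 10.52

pH = 10.52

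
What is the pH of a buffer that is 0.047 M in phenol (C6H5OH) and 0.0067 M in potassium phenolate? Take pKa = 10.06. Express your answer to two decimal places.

pH = 9.21

Henderson–Hasselbalch: pH = pKa + log([C6H5O-]/[C6H5OH]) = 10.06 + log(0.0067/0.047)
pH = 10.06 + (-0.846) = 9.21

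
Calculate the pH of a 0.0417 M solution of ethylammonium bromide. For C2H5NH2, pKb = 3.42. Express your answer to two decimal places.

pH = 5.98

C2H5NH3+ is the conjugate acid of the weak base C2H5NH2.
Kb = 10^(−3.42) = 3.80 × 10^-4
Ka = Kw/Kb = 1.0×10^-14 / 3.80 × 10^-4 = 2.63 × 10^-11
Ka = x²/(0.0417 − x) = 2.63 × 10^-11
Assume x ≪ 0.0417: x ≈ √(2.63 × 10^-11 × 0.0417) = 1.05 × 10^-6 M
pH = −log(1.05 × 10^-6) = 5.98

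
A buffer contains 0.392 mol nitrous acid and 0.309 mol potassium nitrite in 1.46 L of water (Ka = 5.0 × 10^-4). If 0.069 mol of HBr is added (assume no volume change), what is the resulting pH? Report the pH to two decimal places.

pH = 3.02

After neutralization: n(HNO2) = 0.461 mol, n(NO2-) = 0.24 mol.
pKa = −log(5.0 × 10^-4) = 3.301
pH = pKa + log(n_NO2-/n_HNO2) = 3.301 + log(0.24/0.461) = 3.301 + (-0.283)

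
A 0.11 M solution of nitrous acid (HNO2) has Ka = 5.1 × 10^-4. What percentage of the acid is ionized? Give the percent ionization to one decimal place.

6.6%

HNO2 ⇌ NO2- + H+; let x = [H+] at equilibrium.
Ka = x²/(C₀ − x); solving the quadratic gives x = 7.24 × 10^-3 M.
Fraction ionized = 7.24 × 10^-3 / 0.11 = 0.0658 → 6.6%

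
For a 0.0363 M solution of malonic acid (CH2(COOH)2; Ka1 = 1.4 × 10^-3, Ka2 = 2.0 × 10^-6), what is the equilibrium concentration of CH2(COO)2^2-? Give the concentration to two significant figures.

2.0 × 10^-6 M

First ionization gives [H+] ≈ [CH2(COOH)COO-] = 6.46 × 10^-3 M.
Second step: Ka2 = [H+][CH2(COO)2^2-]/[CH2(COOH)COO-] ≈ [CH2(COO)2^2-] (since [H+] ≈ [CH2(COOH)COO-]).
So [CH2(COO)2^2-] ≈ Ka2.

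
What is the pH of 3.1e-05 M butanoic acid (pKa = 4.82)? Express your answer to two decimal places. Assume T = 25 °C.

CH3(CH2)2COOH ⇌ CH3(CH2)2COO- + H+
Ka = 10^(−4.82) = 1.51 × 10^-5
Ka = [H+]²/(3.1e-05 − [H+]) = 1.51 × 10^-5
[H+] is not negligible relative to C₀; solve [H+]² + 1.51e-05·[H+] − 4.68e-10 = 0.
[H+] = (−Ka + √(Ka² + 4·Ka·C₀))/2 = 1.54 × 10^-5 M
pH = −log(1.54 × 10^-5) = 4.81

pH = 4.81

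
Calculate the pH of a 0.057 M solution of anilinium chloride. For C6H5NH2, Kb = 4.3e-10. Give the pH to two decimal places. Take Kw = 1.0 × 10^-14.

pH = 2.94

C6H5NH3+ is the conjugate acid of the weak base C6H5NH2.
Ka = Kw/Kb = 1.0×10^-14 / 4.3 × 10^-10 = 2.33 × 10^-5
Ka = [H+]²/(0.057 − [H+]) = 2.33 × 10^-5
Neglecting [H+] in the denominator: [H+] = √(2.33 × 10^-5 × 0.057) = 1.15 × 10^-3 M
([H+]/C₀ = 2% < 5%, so the approximation holds.)
pH = −log(1.15 × 10^-3) = 2.94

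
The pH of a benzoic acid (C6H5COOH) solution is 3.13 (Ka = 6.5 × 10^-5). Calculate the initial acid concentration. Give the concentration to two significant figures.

C₀ = 9.2 × 10^-3 M

[H+] = 10^(-3.13) = 7.41 × 10^-4 M = x
Ka = x²/(C₀ − x) ⇒ C₀ = x + x²/Ka
C₀ = 7.41 × 10^-4 + (7.41 × 10^-4)²/(6.5 × 10^-5) = 9.19 × 10^-3 M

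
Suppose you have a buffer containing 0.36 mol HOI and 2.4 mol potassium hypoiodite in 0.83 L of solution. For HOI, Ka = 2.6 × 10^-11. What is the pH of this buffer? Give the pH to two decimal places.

pKa = −log(2.6 × 10^-11) = 10.585
Using pH = pKa + log([base]/[acid]) with [base]/[acid] = 2.4/0.36:
pH = 10.585 + (+0.824) = 11.41

pH = 11.41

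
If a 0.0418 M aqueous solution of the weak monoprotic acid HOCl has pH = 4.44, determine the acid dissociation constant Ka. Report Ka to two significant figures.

[H+] = 10^(-4.44) = 3.63 × 10^-5 M
At equilibrium [HA] = 0.0418 − 3.63 × 10^-5 = 4.18 × 10^-2 M
Ka = [H+][A-]/[HA] = (3.63 × 10^-5)² / 4.18 × 10^-2 = 3.2 × 10^-8

Ka = 3.2 × 10^-8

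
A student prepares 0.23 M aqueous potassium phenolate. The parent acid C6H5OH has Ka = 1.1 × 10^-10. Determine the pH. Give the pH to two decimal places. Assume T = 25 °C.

pH = 11.66

C6H5O- is the conjugate base of the weak acid C6H5OH.
Kb = Kw/Ka = 1.0×10^-14 / 1.1 × 10^-10 = 9.09 × 10^-5
Kb = [OH-]²/(0.23 − [OH-]) = 9.09 × 10^-5
Since Kb ≪ C₀, [OH-] ≈ √(Kb·C₀) = 4.57 × 10^-3 M.
([OH-]/C₀ = 2% < 5%, so the approximation holds.)
pOH = −log(4.57 × 10^-3) = 2.34; pH = 14.00 − 2.34 = 11.66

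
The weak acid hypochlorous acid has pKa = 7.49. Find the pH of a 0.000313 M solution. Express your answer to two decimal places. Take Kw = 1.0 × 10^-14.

HOCl ⇌ OCl- + H+
Ka = 10^(−7.49) = 3.24 × 10^-8
Ka = x²/(0.000313 − x) = 3.24 × 10^-8
Neglecting x in the denominator: x = √(3.24 × 10^-8 × 0.000313) = 3.18 × 10^-6 M
Check: 1% ionized — well under 5%, approximation valid.
pH = −log[H+] = −log(3.18 × 10^-6) = 5.50

pH = 5.50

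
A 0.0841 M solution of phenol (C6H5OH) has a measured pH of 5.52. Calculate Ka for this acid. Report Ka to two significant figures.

[H+] = 10^(-5.52) = 3.02 × 10^-6 M
At equilibrium [HA] = 0.0841 − 3.02 × 10^-6 = 8.41 × 10^-2 M
Ka = [H+][A-]/[HA] = (3.02 × 10^-6)² / 8.41 × 10^-2 = 1.1 × 10^-10

Ka = 1.1 × 10^-10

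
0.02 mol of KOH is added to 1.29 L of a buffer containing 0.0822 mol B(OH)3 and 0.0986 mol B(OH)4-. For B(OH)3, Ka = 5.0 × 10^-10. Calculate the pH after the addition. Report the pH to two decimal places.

OH- converts B(OH)3 to B(OH)4-: B(OH)3 → 0.0622 mol, B(OH)4- → 0.119 mol.
pKa = −log(5.0 × 10^-10) = 9.301
pH = pKa + log(n_B(OH)4-/n_B(OH)3) = 9.301 + log(0.119/0.0622) = 9.301 + (+0.282)

pH = 9.58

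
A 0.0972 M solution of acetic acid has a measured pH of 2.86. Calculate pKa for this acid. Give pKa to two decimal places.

pKa = 4.70

[H+] = 10^(-2.86) = 1.38 × 10^-3 M
At equilibrium [HA] = 0.0972 − 1.38 × 10^-3 = 9.58 × 10^-2 M
Ka = [H+][A-]/[HA] = (1.38 × 10^-3)² / 9.58 × 10^-2 = 1.99 × 10^-5
pKa = -log(1.99 × 10^-5) = 4.70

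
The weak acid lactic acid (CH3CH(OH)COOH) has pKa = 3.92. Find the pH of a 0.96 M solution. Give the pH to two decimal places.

CH3CH(OH)COOH ⇌ CH3CH(OH)COO- + H+
Ka = 10^(−3.92) = 1.20 × 10^-4
From the ICE table, Ka = [H+]²/(0.96 − [H+]) = 1.20 × 10^-4.
Since Ka ≪ C₀, [H+] ≈ √(Ka·C₀) = 1.07 × 10^-2 M.
([H+]/C₀ = 1.1% < 5%, so the approximation holds.)
pH = −log[H+] = −log(1.07 × 10^-2) = 1.97

pH = 1.97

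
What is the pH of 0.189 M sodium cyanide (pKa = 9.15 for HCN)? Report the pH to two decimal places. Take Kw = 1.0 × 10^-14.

CN- is the conjugate base of the weak acid HCN.
Ka = 10^(−9.15) = 7.08 × 10^-10
Kb = Kw/Ka = 1.0×10^-14 / 7.08 × 10^-10 = 1.41 × 10^-5
Kb = x²/(0.189 − x) = 1.41 × 10^-5
Assume x ≪ 0.189: x ≈ √(1.41 × 10^-5 × 0.189) = 1.63 × 10^-3 M
pOH = 2.79, so pH = 14.00 − pOH = 11.21

pH = 11.21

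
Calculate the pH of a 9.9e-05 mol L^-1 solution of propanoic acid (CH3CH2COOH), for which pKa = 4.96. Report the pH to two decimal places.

pH = 4.55

CH3CH2COOH ⇌ CH3CH2COO- + H+
Ka = 10^(−4.96) = 1.10 × 10^-5
Ka = x²/(9.9e-05 − x) = 1.10 × 10^-5
Here C₀/Ka ≈ 9, so the small-x approximation fails. Use the quadratic:
x = [−1.1e-05 + √(1.1e-05² + 4.36e-09)]/2 = 2.80 × 10^-5 M
pH = −log(2.80 × 10^-5) = 4.55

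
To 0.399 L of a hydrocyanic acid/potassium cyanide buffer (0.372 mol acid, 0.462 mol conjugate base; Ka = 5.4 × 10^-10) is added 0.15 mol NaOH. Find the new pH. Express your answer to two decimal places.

After neutralization: n(HCN) = 0.222 mol, n(CN-) = 0.612 mol.
pKa = −log(5.4 × 10^-10) = 9.268
pH = pKa + log(n_CN-/n_HCN) = 9.268 + log(0.612/0.222) = 9.268 + (+0.440)

pH = 9.71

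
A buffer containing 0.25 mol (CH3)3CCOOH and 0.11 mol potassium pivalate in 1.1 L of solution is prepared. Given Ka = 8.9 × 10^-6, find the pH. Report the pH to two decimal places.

pKa = −log(8.9 × 10^-6) = 5.051
Using pH = pKa + log([base]/[acid]) with [base]/[acid] = 0.11/0.25:
pH = 5.051 + (-0.357) = 4.69

pH = 4.69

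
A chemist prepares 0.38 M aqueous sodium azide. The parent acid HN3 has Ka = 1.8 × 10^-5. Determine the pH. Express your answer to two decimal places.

N3- is the conjugate base of the weak acid HN3.
Kb = Kw/Ka = 1.0×10^-14 / 1.8 × 10^-5 = 5.56 × 10^-10
From the ICE table, Kb = x²/(0.38 − x) = 5.56 × 10^-10.
Neglecting x in the denominator: x = √(5.56 × 10^-10 × 0.38) = 1.45 × 10^-5 M
(x/C₀ = 0.0038% < 5%, so the approximation holds.)
pOH = −log(1.45 × 10^-5) = 4.84; pH = 14.00 − 4.84 = 9.16

pH = 9.16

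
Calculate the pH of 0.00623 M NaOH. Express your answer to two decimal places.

NaOH is a strong base; [OH-] = 0.00623 M.
pOH = -log(0.00623) = 2.21
pH = 14.00 - 2.21 = 11.79

pH = 11.79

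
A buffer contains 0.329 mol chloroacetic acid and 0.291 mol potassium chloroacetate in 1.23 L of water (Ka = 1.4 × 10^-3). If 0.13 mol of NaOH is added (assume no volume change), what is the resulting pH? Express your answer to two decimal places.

After neutralization: n(ClCH2COOH) = 0.199 mol, n(ClCH2COO-) = 0.421 mol.
pKa = −log(1.4 × 10^-3) = 2.854
pH = pKa + log(n_ClCH2COO-/n_ClCH2COOH) = 2.854 + log(0.421/0.199) = 2.854 + (+0.325)

pH = 3.18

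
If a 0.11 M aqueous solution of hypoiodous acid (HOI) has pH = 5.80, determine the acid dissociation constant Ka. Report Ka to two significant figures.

[H+] = 10^(-5.80) = 1.58 × 10^-6 M
At equilibrium [HA] = 0.11 − 1.58 × 10^-6 = 1.10 × 10^-1 M
Ka = [H+][A-]/[HA] = (1.58 × 10^-6)² / 1.10 × 10^-1 = 2.3 × 10^-11

Ka = 2.3 × 10^-11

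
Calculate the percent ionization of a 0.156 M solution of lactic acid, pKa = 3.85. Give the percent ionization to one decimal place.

3.0%

CH3CH(OH)COOH ⇌ CH3CH(OH)COO- + H+; let x = [H+] at equilibrium.
Ka = 10^(−3.85) = 1.41 × 10^-4
x ≈ √(Ka·C₀) = √(1.41 × 10^-4 × 0.156) = 4.69 × 10^-3 M
Fraction ionized = 4.69 × 10^-3 / 0.156 = 0.0301 → 3.0%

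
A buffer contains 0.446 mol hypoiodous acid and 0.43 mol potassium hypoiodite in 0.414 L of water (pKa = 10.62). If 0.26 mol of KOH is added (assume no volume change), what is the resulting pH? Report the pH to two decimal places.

OH- converts HOI to OI-: HOI → 0.186 mol, OI- → 0.69 mol.
Henderson–Hasselbalch with mole ratio 0.69/0.186: pH = 10.62 + (+0.569)

pH = 11.19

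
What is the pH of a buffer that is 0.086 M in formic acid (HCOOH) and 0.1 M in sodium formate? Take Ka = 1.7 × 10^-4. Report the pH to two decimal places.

pH = 3.84

pKa = −log(1.7 × 10^-4) = 3.770
Using pH = pKa + log([base]/[acid]) with [base]/[acid] = 0.1/0.086:
pH = 3.770 + (+0.066) = 3.84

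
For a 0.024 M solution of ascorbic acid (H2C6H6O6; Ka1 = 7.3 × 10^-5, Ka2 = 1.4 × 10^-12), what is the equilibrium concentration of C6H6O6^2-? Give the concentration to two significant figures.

1.4 × 10^-12 M

First ionization gives [H+] ≈ [HC6H6O6-] = 1.29 × 10^-3 M.
Second step: Ka2 = [H+][C6H6O6^2-]/[HC6H6O6-] ≈ [C6H6O6^2-] (since [H+] ≈ [HC6H6O6-]).
So [C6H6O6^2-] ≈ Ka2.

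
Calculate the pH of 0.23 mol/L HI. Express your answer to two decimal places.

pH = 0.64

HI is a strong acid and dissociates completely, so [H+] = 0.23 M.
pH = -log(0.23) = 0.64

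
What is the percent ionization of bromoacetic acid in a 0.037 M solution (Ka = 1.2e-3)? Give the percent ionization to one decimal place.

BrCH2COOH ⇌ BrCH2COO- + H+; let x = [H+] at equilibrium.
Solve x² + 0.0012x − 4.44e-05 = 0 → x = 6.09 × 10^-3 M
Fraction ionized = 6.09 × 10^-3 / 0.037 = 0.1646 → 16.5%

16.5%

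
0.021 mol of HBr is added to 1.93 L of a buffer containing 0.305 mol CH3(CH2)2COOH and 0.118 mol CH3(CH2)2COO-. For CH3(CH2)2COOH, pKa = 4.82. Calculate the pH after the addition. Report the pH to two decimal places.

pH = 4.29

After neutralization: n(CH3(CH2)2COOH) = 0.326 mol, n(CH3(CH2)2COO-) = 0.097 mol.
Henderson–Hasselbalch with mole ratio 0.097/0.326: pH = 4.82 + (-0.526)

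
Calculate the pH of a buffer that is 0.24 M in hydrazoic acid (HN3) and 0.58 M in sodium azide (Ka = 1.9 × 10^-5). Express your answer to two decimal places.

pKa = −log(1.9 × 10^-5) = 4.721
pH = pKa + log([A⁻]/[HA]) = 4.721 + log(0.58/0.24)
pH = 4.721 + (+0.383) = 5.10

pH = 5.10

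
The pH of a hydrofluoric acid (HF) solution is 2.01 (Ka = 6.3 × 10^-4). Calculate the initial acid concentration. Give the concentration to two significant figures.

[H+] = 10^(-2.01) = 9.77 × 10^-3 M = x
Ka = x²/(C₀ − x) ⇒ C₀ = x + x²/Ka
C₀ = 9.77 × 10^-3 + (9.77 × 10^-3)²/(6.3 × 10^-4) = 1.61 × 10^-1 M

C₀ = 1.6 × 10^-1 M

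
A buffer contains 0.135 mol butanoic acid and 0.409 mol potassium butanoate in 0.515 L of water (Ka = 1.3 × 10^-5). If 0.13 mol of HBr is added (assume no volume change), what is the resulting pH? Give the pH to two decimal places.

Added H+ converts CH3(CH2)2COO- to CH3(CH2)2COOH: CH3(CH2)2COOH → 0.265 mol, CH3(CH2)2COO- → 0.279 mol.
pKa = −log(1.3 × 10^-5) = 4.886
pH = pKa + log([A⁻]/[HA]) = 4.886 + log(0.279/0.265) = 4.886 +0.022

pH = 4.91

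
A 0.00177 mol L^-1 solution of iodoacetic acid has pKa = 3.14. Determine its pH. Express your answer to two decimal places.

ICH2COOH ⇌ ICH2COO- + H+
Ka = 10^(−3.14) = 7.24 × 10^-4
Let x = [H+] at equilibrium. Ka = x²/(0.00177 − x).
x is not negligible relative to C₀; solve x² + 0.000724·x − 1.28e-06 = 0.
x = [−0.000724 + √(0.000724² + 5.13e-06)]/2 = 8.26 × 10^-4 M
pH = −log[H+] = −log(8.26 × 10^-4) = 3.08

pH = 3.08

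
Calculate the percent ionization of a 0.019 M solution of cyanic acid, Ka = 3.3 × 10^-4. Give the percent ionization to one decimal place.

12.3%

HOCN ⇌ OCN- + H+; let x = [H+] at equilibrium.
Ka = x²/(C₀ − x); solving the quadratic gives x = 2.34 × 10^-3 M.
Fraction ionized = 2.34 × 10^-3 / 0.019 = 0.1232 → 12.3%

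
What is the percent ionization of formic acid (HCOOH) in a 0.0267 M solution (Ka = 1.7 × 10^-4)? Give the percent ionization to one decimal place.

7.7%

HCOOH ⇌ HCOO- + H+; let x = [H+] at equilibrium.
Solve x² + 0.00017x − 4.54e-06 = 0 → x = 2.05 × 10^-3 M
Fraction ionized = 2.05 × 10^-3 / 0.0267 = 0.0768 → 7.7%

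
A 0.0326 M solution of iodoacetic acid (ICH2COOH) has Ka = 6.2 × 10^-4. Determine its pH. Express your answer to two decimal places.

ICH2COOH ⇌ ICH2COO- + H+
Let x = [H+] at equilibrium. Ka = x²/(0.0326 − x).
x is not negligible relative to C₀; solve x² + 0.00062·x − 2.02e-05 = 0.
x = [−0.00062 + √(0.00062² + 8.08e-05)]/2 = 4.20 × 10^-3 M
pH = −log[H+] = −log(4.20 × 10^-3) = 2.38

pH = 2.38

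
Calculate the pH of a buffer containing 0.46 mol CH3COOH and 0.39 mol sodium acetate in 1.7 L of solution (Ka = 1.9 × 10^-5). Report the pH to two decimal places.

pH = 4.65

pKa = −log(1.9 × 10^-5) = 4.721
pH = pKa + log([A⁻]/[HA]) = 4.721 + log(0.39/0.46)
pH = 4.721 + (-0.072) = 4.65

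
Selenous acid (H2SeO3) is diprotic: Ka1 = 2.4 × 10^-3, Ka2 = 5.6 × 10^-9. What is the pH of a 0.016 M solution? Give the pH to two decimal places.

Ka1 ≫ Ka2, so treat the first dissociation as the only significant source of H+.
Ka1 = x²/(0.016 − x) = 2.4 × 10^-3
Solving the quadratic: x = (−Ka1 + √(Ka1² + 4·Ka1·C₀))/2 = 5.11 × 10^-3 M
pH = −log(5.11 × 10^-3) = 2.29

pH = 2.29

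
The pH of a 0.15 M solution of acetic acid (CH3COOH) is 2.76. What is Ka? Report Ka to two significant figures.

Ka = 2.0 × 10^-5

[H+] = 10^(-2.76) = 1.74 × 10^-3 M
At equilibrium [HA] = 0.15 − 1.74 × 10^-3 = 1.48 × 10^-1 M
Ka = [H+][A-]/[HA] = (1.74 × 10^-3)² / 1.48 × 10^-1 = 2.0 × 10^-5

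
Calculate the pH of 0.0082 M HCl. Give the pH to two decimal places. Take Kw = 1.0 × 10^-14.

HCl is a strong acid and dissociates completely, so [H+] = 0.0082 M.
pH = -log(0.0082) = 2.09

pH = 2.09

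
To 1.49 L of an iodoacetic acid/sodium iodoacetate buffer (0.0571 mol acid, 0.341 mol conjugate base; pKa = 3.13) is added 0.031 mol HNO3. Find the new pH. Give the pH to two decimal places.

pH = 3.68

After neutralization: n(ICH2COOH) = 0.0881 mol, n(ICH2COO-) = 0.31 mol.
pH = pKa + log([A⁻]/[HA]) = 3.13 + log(0.31/0.0881) = 3.13 +0.546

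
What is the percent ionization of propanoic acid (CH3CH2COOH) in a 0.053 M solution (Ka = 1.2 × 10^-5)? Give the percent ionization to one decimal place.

1.5%

CH3CH2COOH ⇌ CH3CH2COO- + H+; let x = [H+] at equilibrium.
x ≈ √(Ka·C₀) = √(1.2 × 10^-5 × 0.053) = 7.97 × 10^-4 M
Fraction ionized = 7.97 × 10^-4 / 0.053 = 0.0150 → 1.5%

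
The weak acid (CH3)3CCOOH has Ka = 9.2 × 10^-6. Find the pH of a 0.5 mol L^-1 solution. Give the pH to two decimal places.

pH = 2.67

(CH3)3CCOOH ⇌ (CH3)3CCOO- + H+
From the ICE table, Ka = x²/(0.5 − x) = 9.2 × 10^-6.
Since Ka ≪ C₀, x ≈ √(Ka·C₀) = 2.14 × 10^-3 M.
pH = −log(2.14 × 10^-3) = 2.67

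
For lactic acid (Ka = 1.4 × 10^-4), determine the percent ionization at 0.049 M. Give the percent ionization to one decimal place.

CH3CH(OH)COOH ⇌ CH3CH(OH)COO- + H+; let x = [H+] at equilibrium.
Solve x² + 0.00014x − 6.86e-06 = 0 → x = 2.55 × 10^-3 M
Fraction ionized = 2.55 × 10^-3 / 0.049 = 0.0520 → 5.2%

5.2%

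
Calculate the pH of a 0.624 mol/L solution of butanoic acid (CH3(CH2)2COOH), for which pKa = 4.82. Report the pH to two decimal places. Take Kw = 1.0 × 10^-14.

pH = 2.51

CH3(CH2)2COOH ⇌ CH3(CH2)2COO- + H+
Ka = 10^(−4.82) = 1.51 × 10^-5
Ka = [H+]²/(0.624 − [H+]) = 1.51 × 10^-5
Since Ka ≪ C₀, [H+] ≈ √(Ka·C₀) = 3.07 × 10^-3 M.
([H+]/C₀ = 0.49% < 5%, so the approximation holds.)
pH = −log[H+] = −log(3.07 × 10^-3) = 2.51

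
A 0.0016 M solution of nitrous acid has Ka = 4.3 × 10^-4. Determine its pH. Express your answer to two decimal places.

HNO2 ⇌ NO2- + H+
Ka = [H+]²/(0.0016 − [H+]) = 4.3 × 10^-4
[H+] is not negligible relative to C₀; solve [H+]² + 0.00043·[H+] − 6.88e-07 = 0.
[H+] = [−0.00043 + √(0.00043² + 2.75e-06)]/2 = 6.42 × 10^-4 M
pH = −log(6.42 × 10^-4) = 3.19

pH = 3.19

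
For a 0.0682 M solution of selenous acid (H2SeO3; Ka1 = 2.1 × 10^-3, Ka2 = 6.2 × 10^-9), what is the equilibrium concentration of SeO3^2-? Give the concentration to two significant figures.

First ionization gives [H+] ≈ [HSeO3-] = 1.10 × 10^-2 M.
Second step: Ka2 = [H+][SeO3^2-]/[HSeO3-] ≈ [SeO3^2-] (since [H+] ≈ [HSeO3-]).
So [SeO3^2-] ≈ Ka2.

6.2 × 10^-9 M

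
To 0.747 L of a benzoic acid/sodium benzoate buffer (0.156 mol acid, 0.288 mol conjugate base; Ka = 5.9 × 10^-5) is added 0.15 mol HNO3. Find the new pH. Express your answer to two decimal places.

After neutralization: n(C6H5COOH) = 0.306 mol, n(C6H5COO-) = 0.138 mol.
pKa = −log(5.9 × 10^-5) = 4.229
pH = pKa + log(n_C6H5COO-/n_C6H5COOH) = 4.229 + log(0.138/0.306) = 4.229 + (-0.346)

pH = 3.88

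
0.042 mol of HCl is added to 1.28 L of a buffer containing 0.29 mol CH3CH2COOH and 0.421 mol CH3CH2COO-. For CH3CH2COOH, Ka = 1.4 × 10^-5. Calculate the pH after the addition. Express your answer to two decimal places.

pH = 4.91

After neutralization: n(CH3CH2COOH) = 0.332 mol, n(CH3CH2COO-) = 0.379 mol.
pKa = −log(1.4 × 10^-5) = 4.854
Henderson–Hasselbalch with mole ratio 0.379/0.332: pH = 4.854 + (+0.058)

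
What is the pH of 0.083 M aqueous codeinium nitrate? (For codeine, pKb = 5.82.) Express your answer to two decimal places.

C18H22NO3+ is the conjugate acid of the weak base C18H21NO3.
Kb = 10^(−5.82) = 1.51 × 10^-6
Ka = Kw/Kb = 1.0×10^-14 / 1.51 × 10^-6 = 6.62 × 10^-9
From the ICE table, Ka = x²/(0.083 − x) = 6.62 × 10^-9.
Since Ka ≪ C₀, x ≈ √(Ka·C₀) = 2.34 × 10^-5 M.
Check: 0.028% ionized — well under 5%, approximation valid.
pH = −log(2.34 × 10^-5) = 4.63

pH = 4.63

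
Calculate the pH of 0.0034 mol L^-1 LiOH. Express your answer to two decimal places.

LiOH is a strong base; [OH-] = 0.0034 M.
pOH = -log(0.0034) = 2.47
pH = 14.00 - 2.47 = 11.53

pH = 11.53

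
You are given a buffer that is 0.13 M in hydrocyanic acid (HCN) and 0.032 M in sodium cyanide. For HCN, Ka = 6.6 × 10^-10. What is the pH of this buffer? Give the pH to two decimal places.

pH = 8.57

pKa = −log(6.6 × 10^-10) = 9.180
Henderson–Hasselbalch: pH = pKa + log([CN-]/[HCN]) = 9.180 + log(0.032/0.13)
pH = 9.180 + (-0.609) = 8.57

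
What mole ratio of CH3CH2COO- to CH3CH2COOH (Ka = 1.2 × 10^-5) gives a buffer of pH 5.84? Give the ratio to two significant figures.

pKa = -log(1.2 × 10^-5) = 4.921
pH = pKa + log(r) ⇒ log(r) = 5.84 − 4.921 = +0.919
r = [CH3CH2COO-]/[CH3CH2COOH] = 10^(+0.919) = 8.3

ratio = 8.3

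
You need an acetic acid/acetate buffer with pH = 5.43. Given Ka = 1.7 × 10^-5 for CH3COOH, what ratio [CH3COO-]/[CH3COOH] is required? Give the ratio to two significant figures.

pKa = -log(1.7 × 10^-5) = 4.770
pH = pKa + log(r) ⇒ log(r) = 5.43 − 4.770 = +0.660
r = [CH3COO-]/[CH3COOH] = 10^(+0.660) = 4.57

ratio = 4.6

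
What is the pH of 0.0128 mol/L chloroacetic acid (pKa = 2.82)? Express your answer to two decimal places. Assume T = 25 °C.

ClCH2COOH ⇌ ClCH2COO- + H+
Ka = 10^(−2.82) = 1.51 × 10^-3
Ka = x²/(0.0128 − x) = 1.51 × 10^-3
Here C₀/Ka ≈ 8.48, so the small-x approximation fails. Use the quadratic:
x = (−Ka + √(Ka² + 4·Ka·C₀))/2 = 3.71 × 10^-3 M
pH = −log[H+] = −log(3.71 × 10^-3) = 2.43

pH = 2.43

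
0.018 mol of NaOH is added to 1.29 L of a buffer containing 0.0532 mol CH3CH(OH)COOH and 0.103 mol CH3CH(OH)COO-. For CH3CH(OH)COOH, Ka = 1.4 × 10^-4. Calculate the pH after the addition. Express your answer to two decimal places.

After neutralization: n(CH3CH(OH)COOH) = 0.0352 mol, n(CH3CH(OH)COO-) = 0.121 mol.
pKa = −log(1.4 × 10^-4) = 3.854
pH = pKa + log([A⁻]/[HA]) = 3.854 + log(0.121/0.0352) = 3.854 +0.536

pH = 4.39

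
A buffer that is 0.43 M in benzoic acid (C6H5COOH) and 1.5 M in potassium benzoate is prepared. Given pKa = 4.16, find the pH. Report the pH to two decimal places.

pH = pKa + log([A⁻]/[HA]) = 4.16 + log(1.5/0.43)
pH = 4.16 + (+0.543) = 4.70

pH = 4.70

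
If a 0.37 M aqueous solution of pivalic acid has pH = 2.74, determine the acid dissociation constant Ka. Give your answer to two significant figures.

Ka = 9.0 × 10^-6

[H+] = 10^(-2.74) = 1.82 × 10^-3 M
At equilibrium [HA] = 0.37 − 1.82 × 10^-3 = 3.68 × 10^-1 M
Ka = [H+][A-]/[HA] = (1.82 × 10^-3)² / 3.68 × 10^-1 = 9.0 × 10^-6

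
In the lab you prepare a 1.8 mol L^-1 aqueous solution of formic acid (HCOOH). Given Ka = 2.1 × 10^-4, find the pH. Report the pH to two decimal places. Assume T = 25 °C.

pH = 1.71

HCOOH ⇌ HCOO- + H+
Let x = [H+] at equilibrium. Ka = x²/(1.8 − x).
Assume x ≪ 1.8: x ≈ √(2.1 × 10^-4 × 1.8) = 1.94 × 10^-2 M
pH = −log(1.94 × 10^-2) = 1.71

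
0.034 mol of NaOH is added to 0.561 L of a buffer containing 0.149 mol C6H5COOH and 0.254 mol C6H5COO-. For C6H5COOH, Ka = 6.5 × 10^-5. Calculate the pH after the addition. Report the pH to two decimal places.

After neutralization: n(C6H5COOH) = 0.115 mol, n(C6H5COO-) = 0.288 mol.
pKa = −log(6.5 × 10^-5) = 4.187
Henderson–Hasselbalch with mole ratio 0.288/0.115: pH = 4.187 + (+0.399)

pH = 4.59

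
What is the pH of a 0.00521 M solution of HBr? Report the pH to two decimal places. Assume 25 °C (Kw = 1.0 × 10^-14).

pH = 2.28

HBr is a strong acid and dissociates completely, so [H+] = 0.00521 M.
pH = -log(0.00521) = 2.28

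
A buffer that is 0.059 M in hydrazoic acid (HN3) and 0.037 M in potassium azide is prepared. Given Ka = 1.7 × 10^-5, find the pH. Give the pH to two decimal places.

pKa = −log(1.7 × 10^-5) = 4.770
Using pH = pKa + log([base]/[acid]) with [base]/[acid] = 0.037/0.059:
pH = 4.770 + (-0.203) = 4.57

pH = 4.57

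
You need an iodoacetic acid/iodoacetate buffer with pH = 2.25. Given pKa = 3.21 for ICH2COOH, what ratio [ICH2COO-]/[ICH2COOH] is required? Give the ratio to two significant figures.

pH = pKa + log(r) ⇒ log(r) = 2.25 − 3.21 = -0.96
r = [ICH2COO-]/[ICH2COOH] = 10^(-0.96) = 0.11

ratio = 0.11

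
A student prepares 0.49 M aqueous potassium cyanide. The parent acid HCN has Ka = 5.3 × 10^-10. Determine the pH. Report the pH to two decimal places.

CN- is the conjugate base of the weak acid HCN.
Kb = Kw/Ka = 1.0×10^-14 / 5.3 × 10^-10 = 1.89 × 10^-5
From the ICE table, Kb = x²/(0.49 − x) = 1.89 × 10^-5.
Assume x ≪ 0.49: x ≈ √(1.89 × 10^-5 × 0.49) = 3.04 × 10^-3 M
(x/C₀ = 0.62% < 5%, so the approximation holds.)
pOH = −log(3.04 × 10^-3) = 2.52; pH = 14.00 − 2.52 = 11.48

pH = 11.48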